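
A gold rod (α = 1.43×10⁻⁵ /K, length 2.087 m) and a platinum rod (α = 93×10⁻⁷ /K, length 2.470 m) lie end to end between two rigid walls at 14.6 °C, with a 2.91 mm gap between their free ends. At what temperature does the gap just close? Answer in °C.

Gap closes when ΔL₁ + ΔL₂ = 2.91 mm = 2.91×10⁻³ m
(α₁L₁ + α₂L₂)ΔT = g
α₁L₁ + α₂L₂ = 1.43×10⁻⁵×2.087 + 93×10⁻⁷×2.470 = 5.28151×10⁻⁵ m/K
ΔT = 2.91×10⁻³ / 5.28151×10⁻⁵ = 55.098 K
T = 14.6 + 55.098 = 69.698 °C

T = 69.7 °C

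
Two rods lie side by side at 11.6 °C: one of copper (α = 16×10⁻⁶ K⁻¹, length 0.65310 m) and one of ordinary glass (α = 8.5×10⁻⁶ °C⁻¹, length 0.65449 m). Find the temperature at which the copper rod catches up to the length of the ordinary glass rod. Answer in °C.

T = 296.1 °C

Equal length when α₁L₁ΔT − α₂L₂ΔT = L₂ − L₁ = 1.39×10⁻³ m
α₁L₁ = 1.04496×10⁻⁵, α₂L₂ = 5.563165×10⁻⁶ → Δ(αL) = 4.886435×10⁻⁶ m/K
ΔT = 1.39×10⁻³ / 4.886435×10⁻⁶ = 284.461 K, so T = 11.6 + 284.461 = 296.061 °C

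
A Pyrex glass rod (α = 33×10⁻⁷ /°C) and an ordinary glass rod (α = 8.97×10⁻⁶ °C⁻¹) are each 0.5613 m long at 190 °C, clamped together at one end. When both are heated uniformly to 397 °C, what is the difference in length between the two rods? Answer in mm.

ΔT = 207 K
Pyrex glass: ΔL = 33×10⁻⁷ × 0.5613 m × 207 = 3.8342×10⁻⁴ m = 0.38342 mm
ordinary glass: ΔL = 8.97×10⁻⁶ × 0.5613 m × 207 = 1.0422×10⁻³ m = 1.0422 mm
difference = 1.0422 − 0.38342 = 0.65878 mm

0.659 mm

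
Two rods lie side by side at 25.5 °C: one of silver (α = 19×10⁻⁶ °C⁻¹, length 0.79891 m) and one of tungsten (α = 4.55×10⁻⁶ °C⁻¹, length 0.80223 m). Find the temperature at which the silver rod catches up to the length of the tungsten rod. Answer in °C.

T = 313.5 °C

Equal length when α₁L₁ΔT − α₂L₂ΔT = L₂ − L₁ = 3.32×10⁻³ m
α₁L₁ = 1.517929×10⁻⁵, α₂L₂ = 3.6501465×10⁻⁶ → Δ(αL) = 1.15291435×10⁻⁵ m/K
ΔT = 3.32×10⁻³ / 1.15291435×10⁻⁵ = 287.966 K, so T = 25.5 + 287.966 = 313.466 °C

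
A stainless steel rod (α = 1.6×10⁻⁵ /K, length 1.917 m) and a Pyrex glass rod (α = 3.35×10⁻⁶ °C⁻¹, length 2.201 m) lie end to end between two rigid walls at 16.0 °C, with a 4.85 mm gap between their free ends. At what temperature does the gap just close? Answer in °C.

α₁L₁ = 3.0672×10⁻⁵ m/K, α₂L₂ = 7.37335×10⁻⁶ m/K → total 3.804535×10⁻⁵ m/K
ΔT = g/(α₁L₁+α₂L₂) = 4.85×10⁻³ / 3.804535×10⁻⁵ = 127.48 K
T = 16.0 + 127.48 = 143.48 °C

T = 143 °C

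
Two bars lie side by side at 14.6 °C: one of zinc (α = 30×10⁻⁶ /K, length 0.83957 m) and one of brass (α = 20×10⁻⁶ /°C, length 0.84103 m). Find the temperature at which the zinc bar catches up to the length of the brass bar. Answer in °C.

T = 189.1 °C

Equal length when α₁L₁ΔT − α₂L₂ΔT = L₂ − L₁ = 1.46×10⁻³ m
α₁L₁ = 2.51871×10⁻⁵, α₂L₂ = 1.68206×10⁻⁵ → Δ(αL) = 8.3665×10⁻⁶ m/K
ΔT = 1.46×10⁻³ / 8.3665×10⁻⁶ = 174.505 K, so T = 14.6 + 174.505 = 189.105 °C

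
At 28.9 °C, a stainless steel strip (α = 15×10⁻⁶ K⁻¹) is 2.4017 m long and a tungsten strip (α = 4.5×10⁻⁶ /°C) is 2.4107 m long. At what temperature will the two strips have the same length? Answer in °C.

T = 386.4 °C

Equal length when α₁L₁ΔT − α₂L₂ΔT = L₂ − L₁ = 9.00×10⁻³ m
α₁L₁ = 3.60255×10⁻⁵, α₂L₂ = 1.084815×10⁻⁵ → Δ(αL) = 2.517735×10⁻⁵ m/K
ΔT = 9.00×10⁻³ / 2.517735×10⁻⁵ = 357.464 K, so T = 28.9 + 357.464 = 386.364 °C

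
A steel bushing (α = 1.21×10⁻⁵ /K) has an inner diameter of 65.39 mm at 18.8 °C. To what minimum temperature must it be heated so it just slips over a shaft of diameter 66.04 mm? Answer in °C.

T = 840 °C

Required Δd = 66.04 − 65.39 = 0.65 mm
Δd = αd₀ΔT ⇒ ΔT = Δd/(αd₀) = 0.65 / (1.21×10⁻⁵ × 65.39) = 821.52 K
T_min = 18.8 + 821.52 = 840.32 °C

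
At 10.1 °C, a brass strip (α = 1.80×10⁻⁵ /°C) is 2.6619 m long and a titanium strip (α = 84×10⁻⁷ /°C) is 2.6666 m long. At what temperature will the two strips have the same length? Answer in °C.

T = 194.3 °C

Equal length when α₁L₁ΔT − α₂L₂ΔT = L₂ − L₁ = 4.70×10⁻³ m
α₁L₁ = 4.79142×10⁻⁵, α₂L₂ = 2.239944×10⁻⁵ → Δ(αL) = 2.551476×10⁻⁵ m/K
ΔT = 4.70×10⁻³ / 2.551476×10⁻⁵ = 184.207 K, so T = 10.1 + 184.207 = 194.307 °C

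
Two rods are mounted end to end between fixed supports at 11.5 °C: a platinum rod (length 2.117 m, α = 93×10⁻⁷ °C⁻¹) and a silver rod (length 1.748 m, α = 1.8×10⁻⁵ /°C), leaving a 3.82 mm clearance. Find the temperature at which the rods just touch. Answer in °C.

T = 86.2 °C

Gap closes when ΔL₁ + ΔL₂ = 3.82 mm = 3.82×10⁻³ m
(α₁L₁ + α₂L₂)ΔT = g
α₁L₁ + α₂L₂ = 93×10⁻⁷×2.117 + 1.8×10⁻⁵×1.748 = 5.11521×10⁻⁵ m/K
ΔT = 3.82×10⁻³ / 5.11521×10⁻⁵ = 74.679 K
T = 11.5 + 74.679 = 86.179 °C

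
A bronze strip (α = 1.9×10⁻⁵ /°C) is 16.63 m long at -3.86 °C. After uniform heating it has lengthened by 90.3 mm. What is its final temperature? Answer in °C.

ΔL = αL₀ΔT ⇒ ΔT = ΔL / (αL₀)
ΔT = 90.3×10⁻³ m / (1.9×10⁻⁵ × 16.63 m) = 285.79 K
T = -3.86 + 285.79 = 281.93 °C

T = 282 °C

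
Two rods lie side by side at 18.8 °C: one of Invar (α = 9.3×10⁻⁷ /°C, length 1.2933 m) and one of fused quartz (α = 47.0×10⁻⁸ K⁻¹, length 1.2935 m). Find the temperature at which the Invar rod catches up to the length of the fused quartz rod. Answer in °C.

L₁(1 + α₁ΔT) = L₂(1 + α₂ΔT) ⇒ ΔT = (L₂ − L₁)/(α₁L₁ − α₂L₂)
L₂ − L₁ = 1.2935 − 1.2933 = 2.00×10⁻⁴ m
α₁L₁ − α₂L₂ = 9.3×10⁻⁷×1.2933 − 47.0×10⁻⁸×1.2935 = 5.94824×10⁻⁷ m/K
ΔT = 2.00×10⁻⁴ / 5.94824×10⁻⁷ = 336.234 K
T = 18.8 + 336.234 = 355.034 °C

T = 355.0 °C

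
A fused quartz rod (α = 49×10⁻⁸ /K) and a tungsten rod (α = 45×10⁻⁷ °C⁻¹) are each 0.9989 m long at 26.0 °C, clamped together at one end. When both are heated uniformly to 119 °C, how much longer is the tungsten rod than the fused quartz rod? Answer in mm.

0.373 mm

ΔT = 93.0 K
fused quartz: ΔL = 49×10⁻⁸ × 0.9989 m × 93.0 = 4.5520×10⁻⁵ m = 0.045520 mm
tungsten: ΔL = 45×10⁻⁷ × 0.9989 m × 93.0 = 4.1804×10⁻⁴ m = 0.41804 mm
difference = 0.41804 − 0.045520 = 0.37252 mm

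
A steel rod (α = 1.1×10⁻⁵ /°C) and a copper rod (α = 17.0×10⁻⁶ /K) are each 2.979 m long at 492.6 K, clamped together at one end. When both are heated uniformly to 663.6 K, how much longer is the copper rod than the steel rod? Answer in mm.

3.06 mm

ΔT = 171.0 K
steel: ΔL = 1.1×10⁻⁵ × 2.979 m × 171.0 = 5.6035×10⁻³ m = 5.6035 mm
copper: ΔL = 17.0×10⁻⁶ × 2.979 m × 171.0 = 8.6600×10⁻³ m = 8.6600 mm
difference = 8.6600 − 5.6035 = 3.0565 mm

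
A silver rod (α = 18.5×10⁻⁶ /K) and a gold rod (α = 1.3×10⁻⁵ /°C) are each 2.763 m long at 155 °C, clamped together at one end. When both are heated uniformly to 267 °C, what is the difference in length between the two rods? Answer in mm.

1.70 mm

ΔT = 112 K
silver: ΔL = 18.5×10⁻⁶ × 2.763 m × 112 = 5.7249×10⁻³ m = 5.7249 mm
gold: ΔL = 1.3×10⁻⁵ × 2.763 m × 112 = 4.0229×10⁻³ m = 4.0229 mm
difference = 5.7249 − 4.0229 = 1.7020 mm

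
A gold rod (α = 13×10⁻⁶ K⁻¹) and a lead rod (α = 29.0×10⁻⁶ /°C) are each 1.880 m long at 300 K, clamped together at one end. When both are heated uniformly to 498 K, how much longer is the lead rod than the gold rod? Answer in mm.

ΔT = 198 K
gold: ΔL = 13×10⁻⁶ × 1.880 m × 198 = 4.8391×10⁻³ m = 4.8391 mm
lead: ΔL = 29.0×10⁻⁶ × 1.880 m × 198 = 1.0795×10⁻² m = 10.795 mm
difference = 10.795 − 4.8391 = 5.9559 mm

5.96 mm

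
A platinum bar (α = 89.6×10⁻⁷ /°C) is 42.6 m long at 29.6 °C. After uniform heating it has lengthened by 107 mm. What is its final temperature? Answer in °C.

ΔL = αL₀ΔT ⇒ ΔT = ΔL / (αL₀)
ΔT = 107×10⁻³ m / (89.6×10⁻⁷ × 42.6 m) = 280.33 K
T = 29.6 + 280.33 = 309.93 °C

T = 310 °C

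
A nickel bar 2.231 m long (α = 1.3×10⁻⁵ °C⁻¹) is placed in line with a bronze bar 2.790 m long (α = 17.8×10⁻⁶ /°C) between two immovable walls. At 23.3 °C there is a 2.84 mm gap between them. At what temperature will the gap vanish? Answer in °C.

T = 59.4 °C

α₁L₁ = 2.9003×10⁻⁵ m/K, α₂L₂ = 4.9662×10⁻⁵ m/K → total 7.8665×10⁻⁵ m/K
ΔT = g/(α₁L₁+α₂L₂) = 2.84×10⁻³ / 7.8665×10⁻⁵ = 36.102 K
T = 23.3 + 36.102 = 59.402 °C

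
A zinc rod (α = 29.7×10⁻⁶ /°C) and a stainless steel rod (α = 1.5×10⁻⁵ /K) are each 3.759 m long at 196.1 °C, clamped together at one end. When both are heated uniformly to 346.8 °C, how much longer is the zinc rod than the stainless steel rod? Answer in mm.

ΔT = 150.7 K
zinc: ΔL = 29.7×10⁻⁶ × 3.759 m × 150.7 = 1.6824×10⁻² m = 16.824 mm
stainless steel: ΔL = 1.5×10⁻⁵ × 3.759 m × 150.7 = 8.4972×10⁻³ m = 8.4972 mm
difference = 16.824 − 8.4972 = 8.3268 mm

8.33 mm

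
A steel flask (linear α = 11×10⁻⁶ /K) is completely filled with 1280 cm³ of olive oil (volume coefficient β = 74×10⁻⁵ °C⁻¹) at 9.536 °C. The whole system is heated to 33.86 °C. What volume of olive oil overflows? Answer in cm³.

The flask also expands: β_container ≈ 3α = 3.3×10⁻⁵ /K
Net overflow = V₀(β_liq − 3α_cont)ΔT
β − 3α = 7.40×10⁻⁴ − 3.3×10⁻⁵ = 7.07×10⁻⁴ /K; ΔT = 24.324 K
ΔV = 1280 × 7.07×10⁻⁴ × 24.324 = 22.0 cm³

22.0 cm³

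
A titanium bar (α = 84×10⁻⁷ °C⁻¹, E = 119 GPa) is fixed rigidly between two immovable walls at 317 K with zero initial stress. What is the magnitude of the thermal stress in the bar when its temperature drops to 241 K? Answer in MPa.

Fully constrained: the free strain ε = αΔT is blocked, so σ = Eε = EαΔT.
|ΔT| = 76 K
σ = 119×10⁹ × 84×10⁻⁷ × 76 = 7.60×10⁷ Pa

σ = 76.0 MPa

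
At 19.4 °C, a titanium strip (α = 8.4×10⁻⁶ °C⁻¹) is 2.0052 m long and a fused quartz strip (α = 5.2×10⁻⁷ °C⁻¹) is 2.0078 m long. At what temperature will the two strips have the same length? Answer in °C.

T = 184.0 °C

Equal length when α₁L₁ΔT − α₂L₂ΔT = L₂ − L₁ = 2.60×10⁻³ m
α₁L₁ = 1.684368×10⁻⁵, α₂L₂ = 1.044056×10⁻⁶ → Δ(αL) = 1.5799624×10⁻⁵ m/K
ΔT = 2.60×10⁻³ / 1.5799624×10⁻⁵ = 164.561 K, so T = 19.4 + 164.561 = 183.961 °C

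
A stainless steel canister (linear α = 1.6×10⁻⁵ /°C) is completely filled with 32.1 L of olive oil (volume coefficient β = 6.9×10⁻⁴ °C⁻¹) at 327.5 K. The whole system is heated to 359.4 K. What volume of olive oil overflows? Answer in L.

The canister also expands: β_container ≈ 3α = 4.8×10⁻⁵ /K
Net overflow = V₀(β_liq − 3α_cont)ΔT
β − 3α = 6.90×10⁻⁴ − 4.8×10⁻⁵ = 6.42×10⁻⁴ /K; ΔT = 31.9 K
ΔV = 32.1 × 6.42×10⁻⁴ × 31.9 = 0.657 L

0.657 L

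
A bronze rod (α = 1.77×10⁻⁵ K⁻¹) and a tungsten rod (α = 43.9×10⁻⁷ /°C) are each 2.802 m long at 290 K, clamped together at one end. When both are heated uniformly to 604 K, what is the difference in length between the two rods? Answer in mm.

11.7 mm

ΔT = 314 K
bronze: ΔL = 1.77×10⁻⁵ × 2.802 m × 314 = 1.5573×10⁻² m = 15.573 mm
tungsten: ΔL = 43.9×10⁻⁷ × 2.802 m × 314 = 3.8624×10⁻³ m = 3.8624 mm
difference = 15.573 − 3.8624 = 11.7106 mm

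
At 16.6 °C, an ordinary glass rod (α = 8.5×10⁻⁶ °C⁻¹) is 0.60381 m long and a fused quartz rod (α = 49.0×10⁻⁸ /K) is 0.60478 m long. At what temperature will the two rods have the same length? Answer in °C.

T = 217.2 °C

Equal length when α₁L₁ΔT − α₂L₂ΔT = L₂ − L₁ = 9.70×10⁻⁴ m
α₁L₁ = 5.132385×10⁻⁶, α₂L₂ = 2.963422×10⁻⁷ → Δ(αL) = 4.8360428×10⁻⁶ m/K
ΔT = 9.70×10⁻⁴ / 4.8360428×10⁻⁶ = 200.577 K, so T = 16.6 + 200.577 = 217.177 °C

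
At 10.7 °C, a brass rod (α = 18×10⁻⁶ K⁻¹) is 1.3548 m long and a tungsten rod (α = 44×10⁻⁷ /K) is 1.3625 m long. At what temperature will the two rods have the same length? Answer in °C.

T = 429.4 °C

Equal length when α₁L₁ΔT − α₂L₂ΔT = L₂ − L₁ = 7.70×10⁻³ m
α₁L₁ = 2.43864×10⁻⁵, α₂L₂ = 5.995×10⁻⁶ → Δ(αL) = 1.83914×10⁻⁵ m/K
ΔT = 7.70×10⁻³ / 1.83914×10⁻⁵ = 418.674 K, so T = 10.7 + 418.674 = 429.374 °C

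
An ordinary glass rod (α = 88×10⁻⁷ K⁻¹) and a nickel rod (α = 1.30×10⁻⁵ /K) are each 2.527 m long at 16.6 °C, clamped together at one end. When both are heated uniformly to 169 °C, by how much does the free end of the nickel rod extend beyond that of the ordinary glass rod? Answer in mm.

ΔT = 152.4 K
ordinary glass: ΔL = 88×10⁻⁷ × 2.527 m × 152.4 = 3.3890×10⁻³ m = 3.3890 mm
nickel: ΔL = 1.30×10⁻⁵ × 2.527 m × 152.4 = 5.0065×10⁻³ m = 5.0065 mm
difference = 5.0065 − 3.3890 = 1.6175 mm

1.62 mm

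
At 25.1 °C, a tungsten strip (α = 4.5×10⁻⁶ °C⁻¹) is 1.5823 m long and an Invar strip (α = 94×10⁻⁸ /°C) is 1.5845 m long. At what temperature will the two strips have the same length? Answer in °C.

T = 415.8 °C

L₁(1 + α₁ΔT) = L₂(1 + α₂ΔT) ⇒ ΔT = (L₂ − L₁)/(α₁L₁ − α₂L₂)
L₂ − L₁ = 1.5845 − 1.5823 = 2.20×10⁻³ m
α₁L₁ − α₂L₂ = 4.5×10⁻⁶×1.5823 − 94×10⁻⁸×1.5845 = 5.63092×10⁻⁶ m/K
ΔT = 2.20×10⁻³ / 5.63092×10⁻⁶ = 390.700 K
T = 25.1 + 390.700 = 415.800 °C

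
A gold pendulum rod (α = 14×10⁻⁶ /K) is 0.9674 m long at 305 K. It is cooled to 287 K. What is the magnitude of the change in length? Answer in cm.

|ΔT| = |287 − 305| = 18 K
ΔL = αL₀ΔT = (14×10⁻⁶)(0.9674)(18) = 2.44×10⁻⁴ m

ΔL = 0.0244 cm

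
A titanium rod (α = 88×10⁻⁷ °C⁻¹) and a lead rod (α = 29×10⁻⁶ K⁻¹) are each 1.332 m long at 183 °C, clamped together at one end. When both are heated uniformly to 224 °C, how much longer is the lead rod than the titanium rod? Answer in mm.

ΔT = 41 K
titanium: ΔL = 88×10⁻⁷ × 1.332 m × 41 = 4.8059×10⁻⁴ m = 0.48059 mm
lead: ΔL = 29×10⁻⁶ × 1.332 m × 41 = 1.5837×10⁻³ m = 1.5837 mm
difference = 1.5837 − 0.48059 = 1.10311 mm

1.10 mm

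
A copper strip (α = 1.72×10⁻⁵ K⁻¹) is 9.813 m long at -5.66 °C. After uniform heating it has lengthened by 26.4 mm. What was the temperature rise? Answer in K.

ΔT = 156 K

ΔL = αL₀ΔT ⇒ ΔT = ΔL / (αL₀)
ΔT = 26.4×10⁻³ m / (1.72×10⁻⁵ × 9.813 m) = 156.41 K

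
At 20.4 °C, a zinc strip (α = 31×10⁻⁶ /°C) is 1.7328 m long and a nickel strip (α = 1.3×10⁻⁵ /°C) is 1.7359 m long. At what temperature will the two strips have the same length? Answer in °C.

T = 119.9 °C

L₁(1 + α₁ΔT) = L₂(1 + α₂ΔT) ⇒ ΔT = (L₂ − L₁)/(α₁L₁ − α₂L₂)
L₂ − L₁ = 1.7359 − 1.7328 = 3.10×10⁻³ m
α₁L₁ − α₂L₂ = 31×10⁻⁶×1.7328 − 1.3×10⁻⁵×1.7359 = 3.11501×10⁻⁵ m/K
ΔT = 3.10×10⁻³ / 3.11501×10⁻⁵ = 99.518 K
T = 20.4 + 99.518 = 119.918 °C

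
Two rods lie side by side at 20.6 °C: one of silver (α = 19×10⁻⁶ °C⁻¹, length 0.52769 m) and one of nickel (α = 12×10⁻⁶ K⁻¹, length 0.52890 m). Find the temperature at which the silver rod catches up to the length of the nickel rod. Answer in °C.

T = 349.5 °C

L₁(1 + α₁ΔT) = L₂(1 + α₂ΔT) ⇒ ΔT = (L₂ − L₁)/(α₁L₁ − α₂L₂)
L₂ − L₁ = 0.52890 − 0.52769 = 1.21×10⁻³ m
α₁L₁ − α₂L₂ = 19×10⁻⁶×0.52769 − 12×10⁻⁶×0.52890 = 3.67931×10⁻⁶ m/K
ΔT = 1.21×10⁻³ / 3.67931×10⁻⁶ = 328.866 K
T = 20.6 + 328.866 = 349.466 °C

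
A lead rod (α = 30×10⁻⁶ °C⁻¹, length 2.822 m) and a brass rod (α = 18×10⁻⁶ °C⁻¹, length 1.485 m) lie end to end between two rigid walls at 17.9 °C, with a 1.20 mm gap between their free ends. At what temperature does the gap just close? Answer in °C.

Gap closes when ΔL₁ + ΔL₂ = 1.20 mm = 1.20×10⁻³ m
(α₁L₁ + α₂L₂)ΔT = g
α₁L₁ + α₂L₂ = 30×10⁻⁶×2.822 + 18×10⁻⁶×1.485 = 1.1139×10⁻⁴ m/K
ΔT = 1.20×10⁻³ / 1.1139×10⁻⁴ = 10.773 K
T = 17.9 + 10.773 = 28.673 °C

T = 28.7 °C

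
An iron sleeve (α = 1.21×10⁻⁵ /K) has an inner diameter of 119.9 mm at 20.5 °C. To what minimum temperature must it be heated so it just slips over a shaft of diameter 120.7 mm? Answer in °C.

T = 572 °C

Required Δd = 120.7 − 119.9 = 0.8 mm
Δd = αd₀ΔT ⇒ ΔT = Δd/(αd₀) = 0.8 / (1.21×10⁻⁵ × 119.9) = 551.42 K
T_min = 20.5 + 551.42 = 571.92 °C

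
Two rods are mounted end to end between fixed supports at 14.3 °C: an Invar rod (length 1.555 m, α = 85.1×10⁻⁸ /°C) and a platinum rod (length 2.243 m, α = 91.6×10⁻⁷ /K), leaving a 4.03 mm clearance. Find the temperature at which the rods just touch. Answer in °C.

T = 199 °C

Gap closes when ΔL₁ + ΔL₂ = 4.03 mm = 4.03×10⁻³ m
(α₁L₁ + α₂L₂)ΔT = g
α₁L₁ + α₂L₂ = 85.1×10⁻⁸×1.555 + 91.6×10⁻⁷×2.243 = 2.1869185×10⁻⁵ m/K
ΔT = 4.03×10⁻³ / 2.1869185×10⁻⁵ = 184.28 K
T = 14.3 + 184.28 = 198.58 °C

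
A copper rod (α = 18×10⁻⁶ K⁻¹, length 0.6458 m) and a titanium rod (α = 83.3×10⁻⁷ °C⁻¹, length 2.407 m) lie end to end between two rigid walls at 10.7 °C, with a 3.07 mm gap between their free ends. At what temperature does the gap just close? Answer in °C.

T = 108 °C

α₁L₁ = 1.16244×10⁻⁵ m/K, α₂L₂ = 2.005031×10⁻⁵ m/K → total 3.167471×10⁻⁵ m/K
ΔT = g/(α₁L₁+α₂L₂) = 3.07×10⁻³ / 3.167471×10⁻⁵ = 96.92 K
T = 10.7 + 96.92 = 107.62 °C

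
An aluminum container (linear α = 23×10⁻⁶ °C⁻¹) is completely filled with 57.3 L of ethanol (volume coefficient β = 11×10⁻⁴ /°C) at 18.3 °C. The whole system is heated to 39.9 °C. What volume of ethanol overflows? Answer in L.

The container also expands: β_container ≈ 3α = 6.9×10⁻⁵ /K
Net overflow = V₀(β_liq − 3α_cont)ΔT
β − 3α = 1.10×10⁻³ − 6.9×10⁻⁵ = 1.031×10⁻³ /K; ΔT = 21.6 K
ΔV = 57.3 × 1.031×10⁻³ × 21.6 = 1.28 L

1.28 L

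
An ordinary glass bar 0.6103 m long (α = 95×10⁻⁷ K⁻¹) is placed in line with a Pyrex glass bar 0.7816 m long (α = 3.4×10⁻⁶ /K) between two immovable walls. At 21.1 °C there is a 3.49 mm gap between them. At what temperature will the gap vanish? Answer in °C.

α₁L₁ = 5.79785×10⁻⁶ m/K, α₂L₂ = 2.65744×10⁻⁶ m/K → total 8.45529×10⁻⁶ m/K
ΔT = g/(α₁L₁+α₂L₂) = 3.49×10⁻³ / 8.45529×10⁻⁶ = 412.76 K
T = 21.1 + 412.76 = 433.86 °C

T = 434 °C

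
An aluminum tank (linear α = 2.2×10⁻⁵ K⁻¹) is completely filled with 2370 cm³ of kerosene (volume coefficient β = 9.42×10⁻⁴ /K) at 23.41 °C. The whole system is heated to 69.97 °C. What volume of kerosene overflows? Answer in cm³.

96.7 cm³

The tank also expands: β_container ≈ 3α = 6.6×10⁻⁵ /K
Net overflow = V₀(β_liq − 3α_cont)ΔT
β − 3α = 9.42×10⁻⁴ − 6.6×10⁻⁵ = 8.76×10⁻⁴ /K; ΔT = 46.56 K
ΔV = 2370 × 8.76×10⁻⁴ × 46.56 = 96.7 cm³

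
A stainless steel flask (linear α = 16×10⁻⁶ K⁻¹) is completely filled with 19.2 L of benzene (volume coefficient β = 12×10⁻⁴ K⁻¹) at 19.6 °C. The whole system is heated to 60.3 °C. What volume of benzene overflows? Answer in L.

0.900 L

The flask also expands: β_container ≈ 3α = 4.8×10⁻⁵ /K
Net overflow = V₀(β_liq − 3α_cont)ΔT
β − 3α = 1.20×10⁻³ − 4.8×10⁻⁵ = 1.152×10⁻³ /K; ΔT = 40.7 K
ΔV = 19.2 × 1.152×10⁻³ × 40.7 = 0.900 L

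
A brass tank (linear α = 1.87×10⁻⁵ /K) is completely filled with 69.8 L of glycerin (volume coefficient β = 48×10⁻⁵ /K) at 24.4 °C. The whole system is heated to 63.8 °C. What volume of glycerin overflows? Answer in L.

1.17 L

The tank also expands: β_container ≈ 3α = 5.61×10⁻⁵ /K
Net overflow = V₀(β_liq − 3α_cont)ΔT
β − 3α = 4.80×10⁻⁴ − 5.61×10⁻⁵ = 4.239×10⁻⁴ /K; ΔT = 39.4 K
ΔV = 69.8 × 4.239×10⁻⁴ × 39.4 = 1.17 L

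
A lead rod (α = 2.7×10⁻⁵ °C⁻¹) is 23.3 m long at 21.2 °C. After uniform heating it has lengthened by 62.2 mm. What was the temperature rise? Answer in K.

ΔL = αL₀ΔT ⇒ ΔT = ΔL / (αL₀)
ΔT = 62.2×10⁻³ m / (2.7×10⁻⁵ × 23.3 m) = 98.871 K

ΔT = 98.9 K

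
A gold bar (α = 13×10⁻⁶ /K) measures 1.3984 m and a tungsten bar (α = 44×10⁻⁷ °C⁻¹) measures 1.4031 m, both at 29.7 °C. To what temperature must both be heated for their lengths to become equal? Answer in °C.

T = 421.2 °C

Equal length when α₁L₁ΔT − α₂L₂ΔT = L₂ − L₁ = 4.70×10⁻³ m
α₁L₁ = 1.81792×10⁻⁵, α₂L₂ = 6.17364×10⁻⁶ → Δ(αL) = 1.200556×10⁻⁵ m/K
ΔT = 4.70×10⁻³ / 1.200556×10⁻⁵ = 391.485 K, so T = 29.7 + 391.485 = 421.185 °C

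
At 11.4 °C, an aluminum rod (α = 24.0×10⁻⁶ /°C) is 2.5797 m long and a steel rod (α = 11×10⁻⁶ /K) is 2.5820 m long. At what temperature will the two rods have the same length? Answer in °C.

Equal length when α₁L₁ΔT − α₂L₂ΔT = L₂ − L₁ = 2.30×10⁻³ m
α₁L₁ = 6.19128×10⁻⁵, α₂L₂ = 2.8402×10⁻⁵ → Δ(αL) = 3.35108×10⁻⁵ m/K
ΔT = 2.30×10⁻³ / 3.35108×10⁻⁵ = 68.6346 K, so T = 11.4 + 68.6346 = 80.0346 °C

T = 80.03 °C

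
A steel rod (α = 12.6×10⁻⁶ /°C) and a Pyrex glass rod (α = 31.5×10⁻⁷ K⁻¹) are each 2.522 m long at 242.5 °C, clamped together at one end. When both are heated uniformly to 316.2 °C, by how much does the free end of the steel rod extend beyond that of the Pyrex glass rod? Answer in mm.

ΔT = 73.7 K
steel: ΔL = 12.6×10⁻⁶ × 2.522 m × 73.7 = 2.3420×10⁻³ m = 2.3420 mm
Pyrex glass: ΔL = 31.5×10⁻⁷ × 2.522 m × 73.7 = 5.8549×10⁻⁴ m = 0.58549 mm
difference = 2.3420 − 0.58549 = 1.75651 mm

1.76 mm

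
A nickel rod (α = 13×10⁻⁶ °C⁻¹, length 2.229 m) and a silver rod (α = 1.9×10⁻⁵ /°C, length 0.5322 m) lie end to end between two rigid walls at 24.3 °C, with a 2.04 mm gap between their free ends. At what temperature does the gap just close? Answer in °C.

α₁L₁ = 2.8977×10⁻⁵ m/K, α₂L₂ = 1.01118×10⁻⁵ m/K → total 3.90888×10⁻⁵ m/K
ΔT = g/(α₁L₁+α₂L₂) = 2.04×10⁻³ / 3.90888×10⁻⁵ = 52.189 K
T = 24.3 + 52.189 = 76.489 °C

T = 76.5 °C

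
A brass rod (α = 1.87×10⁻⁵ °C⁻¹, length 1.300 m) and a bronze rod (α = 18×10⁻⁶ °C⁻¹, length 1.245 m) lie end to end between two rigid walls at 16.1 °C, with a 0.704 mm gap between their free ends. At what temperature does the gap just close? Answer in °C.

T = 31.2 °C

Gap closes when ΔL₁ + ΔL₂ = 0.704 mm = 7.04×10⁻⁴ m
(α₁L₁ + α₂L₂)ΔT = g
α₁L₁ + α₂L₂ = 1.87×10⁻⁵×1.300 + 18×10⁻⁶×1.245 = 4.672×10⁻⁵ m/K
ΔT = 7.04×10⁻⁴ / 4.672×10⁻⁵ = 15.068 K
T = 16.1 + 15.068 = 31.168 °C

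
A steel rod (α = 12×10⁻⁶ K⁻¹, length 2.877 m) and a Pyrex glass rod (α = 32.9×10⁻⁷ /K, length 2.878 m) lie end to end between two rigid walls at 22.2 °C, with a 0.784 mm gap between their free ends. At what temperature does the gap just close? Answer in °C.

T = 40.0 °C

Gap closes when ΔL₁ + ΔL₂ = 0.784 mm = 7.84×10⁻⁴ m
(α₁L₁ + α₂L₂)ΔT = g
α₁L₁ + α₂L₂ = 12×10⁻⁶×2.877 + 32.9×10⁻⁷×2.878 = 4.399262×10⁻⁵ m/K
ΔT = 7.84×10⁻⁴ / 4.399262×10⁻⁵ = 17.821 K
T = 22.2 + 17.821 = 40.021 °C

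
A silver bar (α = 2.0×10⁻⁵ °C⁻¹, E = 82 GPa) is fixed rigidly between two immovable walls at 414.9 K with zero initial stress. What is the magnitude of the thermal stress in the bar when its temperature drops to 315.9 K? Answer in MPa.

σ = 162 MPa

Fully constrained: the free strain ε = αΔT is blocked, so σ = Eε = EαΔT.
|ΔT| = 99.0 K
σ = 82.0×10⁹ × 2.0×10⁻⁵ × 99.0 = 1.62×10⁸ Pa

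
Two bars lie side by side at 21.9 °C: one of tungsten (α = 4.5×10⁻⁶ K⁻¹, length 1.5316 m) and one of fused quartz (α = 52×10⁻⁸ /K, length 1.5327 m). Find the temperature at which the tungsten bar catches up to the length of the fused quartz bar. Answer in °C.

T = 202.4 °C

L₁(1 + α₁ΔT) = L₂(1 + α₂ΔT) ⇒ ΔT = (L₂ − L₁)/(α₁L₁ − α₂L₂)
L₂ − L₁ = 1.5327 − 1.5316 = 1.10×10⁻³ m
α₁L₁ − α₂L₂ = 4.5×10⁻⁶×1.5316 − 52×10⁻⁸×1.5327 = 6.095196×10⁻⁶ m/K
ΔT = 1.10×10⁻³ / 6.095196×10⁻⁶ = 180.470 K
T = 21.9 + 180.470 = 202.370 °C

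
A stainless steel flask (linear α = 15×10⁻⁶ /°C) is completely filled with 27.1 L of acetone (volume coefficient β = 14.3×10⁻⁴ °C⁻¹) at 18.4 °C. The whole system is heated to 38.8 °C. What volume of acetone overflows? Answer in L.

The flask also expands: β_container ≈ 3α = 4.5×10⁻⁵ /K
Net overflow = V₀(β_liq − 3α_cont)ΔT
β − 3α = 1.43×10⁻³ − 4.5×10⁻⁵ = 1.385×10⁻³ /K; ΔT = 20.4 K
ΔV = 27.1 × 1.385×10⁻³ × 20.4 = 0.766 L

0.766 L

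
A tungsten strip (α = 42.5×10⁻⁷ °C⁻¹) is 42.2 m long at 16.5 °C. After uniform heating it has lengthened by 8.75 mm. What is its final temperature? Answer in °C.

ΔL = αL₀ΔT ⇒ ΔT = ΔL / (αL₀)
ΔT = 8.75×10⁻³ m / (42.5×10⁻⁷ × 42.2 m) = 48.787 K
T = 16.5 + 48.787 = 65.287 °C

T = 65.3 °C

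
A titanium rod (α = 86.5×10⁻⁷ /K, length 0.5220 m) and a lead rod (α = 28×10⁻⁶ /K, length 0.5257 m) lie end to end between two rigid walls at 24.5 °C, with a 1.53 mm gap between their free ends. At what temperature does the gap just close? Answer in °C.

α₁L₁ = 4.5153×10⁻⁶ m/K, α₂L₂ = 1.47196×10⁻⁵ m/K → total 1.92349×10⁻⁵ m/K
ΔT = g/(α₁L₁+α₂L₂) = 1.53×10⁻³ / 1.92349×10⁻⁵ = 79.54 K
T = 24.5 + 79.54 = 104.04 °C

T = 104 °C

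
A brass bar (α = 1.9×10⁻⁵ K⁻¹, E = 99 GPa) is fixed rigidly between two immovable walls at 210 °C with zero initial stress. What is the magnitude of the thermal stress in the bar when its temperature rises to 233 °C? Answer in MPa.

Fully constrained: the free strain ε = αΔT is blocked, so σ = Eε = EαΔT.
|ΔT| = 23 K
σ = 99.0×10⁹ × 1.9×10⁻⁵ × 23 = 4.33×10⁷ Pa

σ = 43.3 MPa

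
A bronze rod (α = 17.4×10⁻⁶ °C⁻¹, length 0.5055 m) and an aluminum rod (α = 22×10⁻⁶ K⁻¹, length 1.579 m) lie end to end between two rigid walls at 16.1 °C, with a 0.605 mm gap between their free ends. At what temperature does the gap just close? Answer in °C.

α₁L₁ = 8.7957×10⁻⁶ m/K, α₂L₂ = 3.4738×10⁻⁵ m/K → total 4.35337×10⁻⁵ m/K
ΔT = g/(α₁L₁+α₂L₂) = 6.05×10⁻⁴ / 4.35337×10⁻⁵ = 13.897 K
T = 16.1 + 13.897 = 29.997 °C

T = 30.0 °C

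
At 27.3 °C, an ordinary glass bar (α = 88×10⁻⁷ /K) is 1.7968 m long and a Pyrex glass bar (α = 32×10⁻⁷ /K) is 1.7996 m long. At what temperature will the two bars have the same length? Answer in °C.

T = 305.8 °C

L₁(1 + α₁ΔT) = L₂(1 + α₂ΔT) ⇒ ΔT = (L₂ − L₁)/(α₁L₁ − α₂L₂)
L₂ − L₁ = 1.7996 − 1.7968 = 2.80×10⁻³ m
α₁L₁ − α₂L₂ = 88×10⁻⁷×1.7968 − 32×10⁻⁷×1.7996 = 1.005312×10⁻⁵ m/K
ΔT = 2.80×10⁻³ / 1.005312×10⁻⁵ = 278.520 K
T = 27.3 + 278.520 = 305.820 °C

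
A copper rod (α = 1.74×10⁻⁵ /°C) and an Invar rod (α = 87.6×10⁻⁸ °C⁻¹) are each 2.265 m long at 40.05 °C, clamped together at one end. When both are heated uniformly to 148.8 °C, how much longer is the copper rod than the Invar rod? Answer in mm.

ΔT = 108.75 K
copper: ΔL = 1.74×10⁻⁵ × 2.265 m × 108.75 = 4.2859×10⁻³ m = 4.2859 mm
Invar: ΔL = 87.6×10⁻⁸ × 2.265 m × 108.75 = 2.1578×10⁻⁴ m = 0.21578 mm
difference = 4.2859 − 0.21578 = 4.07012 mm

4.07 mm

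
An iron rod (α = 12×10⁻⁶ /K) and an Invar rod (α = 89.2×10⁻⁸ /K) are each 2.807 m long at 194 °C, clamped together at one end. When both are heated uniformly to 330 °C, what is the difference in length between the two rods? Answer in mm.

ΔT = 136 K
iron: ΔL = 12×10⁻⁶ × 2.807 m × 136 = 4.5810×10⁻³ m = 4.5810 mm
Invar: ΔL = 89.2×10⁻⁸ × 2.807 m × 136 = 3.4052×10⁻⁴ m = 0.34052 mm
difference = 4.5810 − 0.34052 = 4.24048 mm

4.24 mm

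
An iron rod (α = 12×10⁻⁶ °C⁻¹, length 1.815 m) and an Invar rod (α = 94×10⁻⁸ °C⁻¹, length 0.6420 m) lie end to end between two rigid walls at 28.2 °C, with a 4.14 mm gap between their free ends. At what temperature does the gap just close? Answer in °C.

T = 213 °C

Gap closes when ΔL₁ + ΔL₂ = 4.14 mm = 4.14×10⁻³ m
(α₁L₁ + α₂L₂)ΔT = g
α₁L₁ + α₂L₂ = 12×10⁻⁶×1.815 + 94×10⁻⁸×0.6420 = 2.238348×10⁻⁵ m/K
ΔT = 4.14×10⁻³ / 2.238348×10⁻⁵ = 184.96 K
T = 28.2 + 184.96 = 213.16 °C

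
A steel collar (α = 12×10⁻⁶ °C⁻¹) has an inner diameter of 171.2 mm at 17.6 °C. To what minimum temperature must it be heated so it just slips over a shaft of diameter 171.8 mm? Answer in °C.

Required Δd = 171.8 − 171.2 = 0.6 mm
Δd = αd₀ΔT ⇒ ΔT = Δd/(αd₀) = 0.6 / (12×10⁻⁶ × 171.2) = 292.06 K
T_min = 17.6 + 292.06 = 309.66 °C

T = 310 °C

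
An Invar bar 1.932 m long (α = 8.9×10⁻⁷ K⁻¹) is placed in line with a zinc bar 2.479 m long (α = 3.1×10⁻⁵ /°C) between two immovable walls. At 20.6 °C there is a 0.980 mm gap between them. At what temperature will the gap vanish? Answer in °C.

T = 33.1 °C

α₁L₁ = 1.71948×10⁻⁶ m/K, α₂L₂ = 7.6849×10⁻⁵ m/K → total 7.856848×10⁻⁵ m/K
ΔT = g/(α₁L₁+α₂L₂) = 9.80×10⁻⁴ / 7.856848×10⁻⁵ = 12.473 K
T = 20.6 + 12.473 = 33.073 °C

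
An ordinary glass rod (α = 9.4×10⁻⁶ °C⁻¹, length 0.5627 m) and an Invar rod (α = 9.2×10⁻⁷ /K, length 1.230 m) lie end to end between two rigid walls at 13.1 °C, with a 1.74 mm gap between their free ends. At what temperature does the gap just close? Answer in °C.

T = 284 °C

Gap closes when ΔL₁ + ΔL₂ = 1.74 mm = 1.74×10⁻³ m
(α₁L₁ + α₂L₂)ΔT = g
α₁L₁ + α₂L₂ = 9.4×10⁻⁶×0.5627 + 9.2×10⁻⁷×1.230 = 6.42098×10⁻⁶ m/K
ΔT = 1.74×10⁻³ / 6.42098×10⁻⁶ = 270.99 K
T = 13.1 + 270.99 = 284.09 °C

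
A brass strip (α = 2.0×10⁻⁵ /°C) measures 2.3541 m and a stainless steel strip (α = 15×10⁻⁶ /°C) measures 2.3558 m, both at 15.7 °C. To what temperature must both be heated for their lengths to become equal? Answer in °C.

T = 160.4 °C

L₁(1 + α₁ΔT) = L₂(1 + α₂ΔT) ⇒ ΔT = (L₂ − L₁)/(α₁L₁ − α₂L₂)
L₂ − L₁ = 2.3558 − 2.3541 = 1.70×10⁻³ m
α₁L₁ − α₂L₂ = 2.0×10⁻⁵×2.3541 − 15×10⁻⁶×2.3558 = 1.1745×10⁻⁵ m/K
ΔT = 1.70×10⁻³ / 1.1745×10⁻⁵ = 144.742 K
T = 15.7 + 144.742 = 160.442 °C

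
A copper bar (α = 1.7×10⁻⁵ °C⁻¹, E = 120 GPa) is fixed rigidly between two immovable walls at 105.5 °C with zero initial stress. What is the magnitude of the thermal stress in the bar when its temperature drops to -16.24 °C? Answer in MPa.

Fully constrained: the free strain ε = αΔT is blocked, so σ = Eε = EαΔT.
|ΔT| = 121.74 K
σ = 120×10⁹ × 1.7×10⁻⁵ × 121.74 = 2.48×10⁸ Pa

σ = 248 MPa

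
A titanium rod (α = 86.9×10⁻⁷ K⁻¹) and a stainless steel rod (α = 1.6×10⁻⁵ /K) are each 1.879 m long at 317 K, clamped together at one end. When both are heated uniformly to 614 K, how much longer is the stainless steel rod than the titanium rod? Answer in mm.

4.08 mm

ΔT = 297 K
titanium: ΔL = 86.9×10⁻⁷ × 1.879 m × 297 = 4.8496×10⁻³ m = 4.8496 mm
stainless steel: ΔL = 1.6×10⁻⁵ × 1.879 m × 297 = 8.9290×10⁻³ m = 8.9290 mm
difference = 8.9290 − 4.8496 = 4.0794 mm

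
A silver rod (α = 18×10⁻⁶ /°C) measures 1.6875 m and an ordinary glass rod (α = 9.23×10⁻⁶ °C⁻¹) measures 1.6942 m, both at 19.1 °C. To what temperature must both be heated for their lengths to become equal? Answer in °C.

L₁(1 + α₁ΔT) = L₂(1 + α₂ΔT) ⇒ ΔT = (L₂ − L₁)/(α₁L₁ − α₂L₂)
L₂ − L₁ = 1.6942 − 1.6875 = 6.70×10⁻³ m
α₁L₁ − α₂L₂ = 18×10⁻⁶×1.6875 − 9.23×10⁻⁶×1.6942 = 1.4737534×10⁻⁵ m/K
ΔT = 6.70×10⁻³ / 1.4737534×10⁻⁵ = 454.622 K
T = 19.1 + 454.622 = 473.722 °C

T = 473.7 °C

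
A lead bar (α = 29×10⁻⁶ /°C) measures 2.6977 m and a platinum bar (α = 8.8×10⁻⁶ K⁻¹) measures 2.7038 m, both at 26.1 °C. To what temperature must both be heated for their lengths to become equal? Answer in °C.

L₁(1 + α₁ΔT) = L₂(1 + α₂ΔT) ⇒ ΔT = (L₂ − L₁)/(α₁L₁ − α₂L₂)
L₂ − L₁ = 2.7038 − 2.6977 = 6.10×10⁻³ m
α₁L₁ − α₂L₂ = 29×10⁻⁶×2.6977 − 8.8×10⁻⁶×2.7038 = 5.443986×10⁻⁵ m/K
ΔT = 6.10×10⁻³ / 5.443986×10⁻⁵ = 112.050 K
T = 26.1 + 112.050 = 138.150 °C

T = 138.2 °C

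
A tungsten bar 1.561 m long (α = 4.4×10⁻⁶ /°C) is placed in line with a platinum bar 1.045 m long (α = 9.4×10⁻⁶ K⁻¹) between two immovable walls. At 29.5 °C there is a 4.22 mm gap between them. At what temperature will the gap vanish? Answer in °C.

Gap closes when ΔL₁ + ΔL₂ = 4.22 mm = 4.22×10⁻³ m
(α₁L₁ + α₂L₂)ΔT = g
α₁L₁ + α₂L₂ = 4.4×10⁻⁶×1.561 + 9.4×10⁻⁶×1.045 = 1.66914×10⁻⁵ m/K
ΔT = 4.22×10⁻³ / 1.66914×10⁻⁵ = 252.82 K
T = 29.5 + 252.82 = 282.32 °C

T = 282 °C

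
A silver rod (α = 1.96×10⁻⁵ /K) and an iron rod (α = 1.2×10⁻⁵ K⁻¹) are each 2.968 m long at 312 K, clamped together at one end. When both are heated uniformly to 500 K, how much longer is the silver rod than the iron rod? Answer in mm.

4.24 mm

ΔT = 188 K
silver: ΔL = 1.96×10⁻⁵ × 2.968 m × 188 = 1.0936×10⁻² m = 10.936 mm
iron: ΔL = 1.2×10⁻⁵ × 2.968 m × 188 = 6.6958×10⁻³ m = 6.6958 mm
difference = 10.936 − 6.6958 = 4.2402 mm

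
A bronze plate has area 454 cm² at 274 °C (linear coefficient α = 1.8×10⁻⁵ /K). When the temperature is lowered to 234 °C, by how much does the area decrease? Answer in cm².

Area coefficient ≈ 2α; |ΔT| = 40 K
ΔA = 2αA₀ΔT = 2(1.8×10⁻⁵)(454)(40) = 0.654 cm²

ΔA = 0.654 cm²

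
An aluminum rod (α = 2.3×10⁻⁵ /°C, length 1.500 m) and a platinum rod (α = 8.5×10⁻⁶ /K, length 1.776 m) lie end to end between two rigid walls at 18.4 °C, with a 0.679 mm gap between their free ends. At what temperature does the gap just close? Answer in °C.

T = 32.1 °C

α₁L₁ = 3.450×10⁻⁵ m/K, α₂L₂ = 1.5096×10⁻⁵ m/K → total 4.9596×10⁻⁵ m/K
ΔT = g/(α₁L₁+α₂L₂) = 6.79×10⁻⁴ / 4.9596×10⁻⁵ = 13.691 K
T = 18.4 + 13.691 = 32.091 °C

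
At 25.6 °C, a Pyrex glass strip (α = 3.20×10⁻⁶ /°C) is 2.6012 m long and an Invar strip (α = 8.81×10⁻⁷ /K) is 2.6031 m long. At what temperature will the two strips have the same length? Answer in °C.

T = 340.7 °C

L₁(1 + α₁ΔT) = L₂(1 + α₂ΔT) ⇒ ΔT = (L₂ − L₁)/(α₁L₁ − α₂L₂)
L₂ − L₁ = 2.6031 − 2.6012 = 1.90×10⁻³ m
α₁L₁ − α₂L₂ = 3.20×10⁻⁶×2.6012 − 8.81×10⁻⁷×2.6031 = 6.0305089×10⁻⁶ m/K
ΔT = 1.90×10⁻³ / 6.0305089×10⁻⁶ = 315.065 K
T = 25.6 + 315.065 = 340.665 °C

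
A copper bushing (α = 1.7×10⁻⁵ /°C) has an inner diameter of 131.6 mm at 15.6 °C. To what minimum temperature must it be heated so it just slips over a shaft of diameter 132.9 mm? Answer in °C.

T = 597 °C

Required Δd = 132.9 − 131.6 = 1.3 mm
Δd = αd₀ΔT ⇒ ΔT = Δd/(αd₀) = 1.3 / (1.7×10⁻⁵ × 131.6) = 581.08 K
T_min = 15.6 + 581.08 = 596.68 °C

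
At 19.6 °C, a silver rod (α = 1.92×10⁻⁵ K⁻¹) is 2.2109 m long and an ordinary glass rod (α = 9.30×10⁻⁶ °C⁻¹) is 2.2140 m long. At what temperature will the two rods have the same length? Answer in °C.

T = 161.4 °C

L₁(1 + α₁ΔT) = L₂(1 + α₂ΔT) ⇒ ΔT = (L₂ − L₁)/(α₁L₁ − α₂L₂)
L₂ − L₁ = 2.2140 − 2.2109 = 3.10×10⁻³ m
α₁L₁ − α₂L₂ = 1.92×10⁻⁵×2.2109 − 9.30×10⁻⁶×2.2140 = 2.185908×10⁻⁵ m/K
ΔT = 3.10×10⁻³ / 2.185908×10⁻⁵ = 141.817 K
T = 19.6 + 141.817 = 161.417 °C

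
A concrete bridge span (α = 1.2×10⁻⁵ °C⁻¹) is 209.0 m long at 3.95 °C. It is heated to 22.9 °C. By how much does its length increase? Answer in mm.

|ΔT| = |22.9 − 3.95| = 18.95 K
ΔL = αL₀ΔT = (1.2×10⁻⁵)(209.0)(18.95) = 4.75×10⁻² m

ΔL = 47.5 mm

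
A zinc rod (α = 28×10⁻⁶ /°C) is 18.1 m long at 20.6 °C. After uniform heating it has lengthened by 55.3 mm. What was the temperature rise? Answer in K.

ΔT = 109 K

ΔL = αL₀ΔT ⇒ ΔT = ΔL / (αL₀)
ΔT = 55.3×10⁻³ m / (28×10⁻⁶ × 18.1 m) = 109.12 K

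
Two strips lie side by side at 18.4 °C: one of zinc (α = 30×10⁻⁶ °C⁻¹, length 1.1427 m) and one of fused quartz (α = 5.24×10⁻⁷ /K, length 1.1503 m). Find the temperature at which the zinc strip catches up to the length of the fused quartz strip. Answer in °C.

L₁(1 + α₁ΔT) = L₂(1 + α₂ΔT) ⇒ ΔT = (L₂ − L₁)/(α₁L₁ − α₂L₂)
L₂ − L₁ = 1.1503 − 1.1427 = 7.60×10⁻³ m
α₁L₁ − α₂L₂ = 30×10⁻⁶×1.1427 − 5.24×10⁻⁷×1.1503 = 3.36782428×10⁻⁵ m/K
ΔT = 7.60×10⁻³ / 3.36782428×10⁻⁵ = 225.665 K
T = 18.4 + 225.665 = 244.065 °C

T = 244.1 °C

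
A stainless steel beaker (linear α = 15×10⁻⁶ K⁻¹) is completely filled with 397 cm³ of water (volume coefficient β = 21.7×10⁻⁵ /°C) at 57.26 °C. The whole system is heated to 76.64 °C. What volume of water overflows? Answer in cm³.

The beaker also expands: β_container ≈ 3α = 4.5×10⁻⁵ /K
Net overflow = V₀(β_liq − 3α_cont)ΔT
β − 3α = 2.17×10⁻⁴ − 4.5×10⁻⁵ = 1.72×10⁻⁴ /K; ΔT = 19.38 K
ΔV = 397 × 1.72×10⁻⁴ × 19.38 = 1.32 cm³

1.32 cm³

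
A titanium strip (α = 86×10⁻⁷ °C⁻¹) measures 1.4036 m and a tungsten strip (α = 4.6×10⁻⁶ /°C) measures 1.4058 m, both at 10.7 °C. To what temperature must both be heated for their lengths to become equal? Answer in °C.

T = 403.3 °C

Equal length when α₁L₁ΔT − α₂L₂ΔT = L₂ − L₁ = 2.20×10⁻³ m
α₁L₁ = 1.207096×10⁻⁵, α₂L₂ = 6.46668×10⁻⁶ → Δ(αL) = 5.60428×10⁻⁶ m/K
ΔT = 2.20×10⁻³ / 5.60428×10⁻⁶ = 392.557 K, so T = 10.7 + 392.557 = 403.257 °C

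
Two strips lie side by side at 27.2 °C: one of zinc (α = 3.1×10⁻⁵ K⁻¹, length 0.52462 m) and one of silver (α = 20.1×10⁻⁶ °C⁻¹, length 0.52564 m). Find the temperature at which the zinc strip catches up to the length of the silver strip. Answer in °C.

T = 206.2 °C

L₁(1 + α₁ΔT) = L₂(1 + α₂ΔT) ⇒ ΔT = (L₂ − L₁)/(α₁L₁ − α₂L₂)
L₂ − L₁ = 0.52564 − 0.52462 = 1.02×10⁻³ m
α₁L₁ − α₂L₂ = 3.1×10⁻⁵×0.52462 − 20.1×10⁻⁶×0.52564 = 5.697856×10⁻⁶ m/K
ΔT = 1.02×10⁻³ / 5.697856×10⁻⁶ = 179.015 K
T = 27.2 + 179.015 = 206.215 °C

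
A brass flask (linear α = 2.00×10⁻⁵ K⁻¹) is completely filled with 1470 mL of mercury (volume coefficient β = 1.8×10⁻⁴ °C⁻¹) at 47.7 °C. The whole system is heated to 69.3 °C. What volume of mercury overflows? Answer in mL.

The flask also expands: β_container ≈ 3α = 6.0×10⁻⁵ /K
Net overflow = V₀(β_liq − 3α_cont)ΔT
β − 3α = 1.80×10⁻⁴ − 6.0×10⁻⁵ = 1.20×10⁻⁴ /K; ΔT = 21.6 K
ΔV = 1470 × 1.20×10⁻⁴ × 21.6 = 3.81 mL

3.81 mL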